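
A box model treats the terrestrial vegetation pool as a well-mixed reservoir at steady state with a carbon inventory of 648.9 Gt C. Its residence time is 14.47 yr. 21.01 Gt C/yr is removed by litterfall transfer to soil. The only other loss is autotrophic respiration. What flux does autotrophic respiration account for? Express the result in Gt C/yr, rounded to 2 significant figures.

Total removal F = M/τ = 648.9 / 14.47 = 44.84 Gt C/yr.
Autotrophic respiration = F − (21.01) = 44.84 − 21.01 = 23.83 Gt C/yr.

24 Gt C/yr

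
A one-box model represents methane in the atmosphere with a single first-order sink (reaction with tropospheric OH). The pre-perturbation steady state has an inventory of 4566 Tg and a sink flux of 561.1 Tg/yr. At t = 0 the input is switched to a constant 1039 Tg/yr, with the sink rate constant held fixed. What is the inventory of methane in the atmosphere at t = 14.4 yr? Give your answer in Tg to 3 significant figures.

7790 Tg

Residence time τ = M₀/F₀ = 8.138 yr. The eventual steady state is M_∞ = M₀·(F₁/F₀) = 4566 × 1039/561.1 = 8455.0 Tg.
The anomaly ΔM(t) = M(t) − M_∞ decays as ΔM₀·e^(−t/τ) with ΔM₀ = 4566 − 8455.0 = −3889 Tg.
At t = 14.4 yr, e^(−t/τ) = e^(−1.770) = 0.1704, so ΔM = −662.7 Tg and M = 8455.0 − 662.7 = 7792.2 Tg.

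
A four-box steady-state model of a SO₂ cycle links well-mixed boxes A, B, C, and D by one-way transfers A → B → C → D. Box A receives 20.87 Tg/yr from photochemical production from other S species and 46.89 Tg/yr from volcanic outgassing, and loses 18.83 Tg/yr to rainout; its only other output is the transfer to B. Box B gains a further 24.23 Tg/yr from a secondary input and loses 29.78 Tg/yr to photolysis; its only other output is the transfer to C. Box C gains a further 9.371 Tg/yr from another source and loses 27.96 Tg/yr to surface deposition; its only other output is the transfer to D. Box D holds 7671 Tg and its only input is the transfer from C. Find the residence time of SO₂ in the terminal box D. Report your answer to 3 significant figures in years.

309 yr

Box A: F(A→B) = (20.87 + 46.89) − 18.83 = 48.930 Tg/yr.
Box B: F(B→C) = (48.930 + 24.23) − 29.78 = 43.380 Tg/yr.
Box C: F(C→D) = (43.380 + 9.371) − 27.96 = 24.791 Tg/yr.
Box D throughput = its input = 24.791 Tg/yr; τ = 7671 / 24.791 = 309.4 yr.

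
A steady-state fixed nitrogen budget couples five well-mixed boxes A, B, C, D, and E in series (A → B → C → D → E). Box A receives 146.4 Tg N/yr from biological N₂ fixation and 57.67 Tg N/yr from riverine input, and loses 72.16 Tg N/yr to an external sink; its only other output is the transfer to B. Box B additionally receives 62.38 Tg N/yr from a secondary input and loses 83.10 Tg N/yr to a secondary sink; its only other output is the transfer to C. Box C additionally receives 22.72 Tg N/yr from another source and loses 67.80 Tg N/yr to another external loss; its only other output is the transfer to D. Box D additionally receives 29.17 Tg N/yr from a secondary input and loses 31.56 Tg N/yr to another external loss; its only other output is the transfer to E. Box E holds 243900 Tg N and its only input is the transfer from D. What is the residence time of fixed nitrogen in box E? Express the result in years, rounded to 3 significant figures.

Box A: F(A→B) = (146.4 + 57.67) − 72.16 = 131.91 Tg N/yr.
Box B: F(B→C) = (131.91 + 62.38) − 83.10 = 111.19 Tg N/yr.
Box C: F(C→D) = (111.19 + 22.72) − 67.80 = 66.110 Tg N/yr.
Box D: F(D→E) = (66.110 + 29.17) − 31.56 = 63.720 Tg N/yr.
Box E throughput = its input = 63.720 Tg N/yr; τ = 243900 / 63.720 = 3828 yr.

3830 yr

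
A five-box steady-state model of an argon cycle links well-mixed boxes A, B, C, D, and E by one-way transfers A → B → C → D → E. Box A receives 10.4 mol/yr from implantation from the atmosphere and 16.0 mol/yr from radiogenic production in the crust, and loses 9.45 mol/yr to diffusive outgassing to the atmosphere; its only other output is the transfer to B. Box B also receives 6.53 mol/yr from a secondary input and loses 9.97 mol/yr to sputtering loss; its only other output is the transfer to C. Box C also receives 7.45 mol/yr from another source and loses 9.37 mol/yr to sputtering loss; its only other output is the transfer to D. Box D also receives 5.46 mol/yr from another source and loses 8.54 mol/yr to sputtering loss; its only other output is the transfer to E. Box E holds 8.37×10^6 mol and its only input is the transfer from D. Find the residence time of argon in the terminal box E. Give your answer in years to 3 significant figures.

Box A: F(A→B) = (10.4 + 16.0) − 9.45 = 16.950 mol/yr.
Box B: F(B→C) = (16.950 + 6.53) − 9.97 = 13.510 mol/yr.
Box C: F(C→D) = (13.510 + 7.45) − 9.37 = 11.590 mol/yr.
Box D: F(D→E) = (11.590 + 5.46) − 8.54 = 8.5100 mol/yr.
Box E throughput = its input = 8.5100 mol/yr; τ = 8.37×10^6 / 8.5100 = 983500 yr.

984000 yr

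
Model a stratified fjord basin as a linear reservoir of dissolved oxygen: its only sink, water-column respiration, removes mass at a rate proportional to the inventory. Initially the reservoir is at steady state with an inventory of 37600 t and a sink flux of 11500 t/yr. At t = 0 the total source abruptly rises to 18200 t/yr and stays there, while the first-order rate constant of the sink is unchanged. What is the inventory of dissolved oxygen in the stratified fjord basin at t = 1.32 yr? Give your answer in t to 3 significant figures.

44900 t

τ = M₀/F₀ = 37600/11500 = 3.270 yr; rate constant k = 1/τ.
New steady state M_∞ = F₁/k = F₁·τ = 18200 × 3.270 = 59506 t.
M(t) = M_∞ + (M₀ − M_∞)·e^(−t/τ); t/τ = 1.32/3.270 = 0.4037, so e^(−t/τ) = 0.6678.
M(t) = 59506 − 21910 × 0.6678 = 44877 t.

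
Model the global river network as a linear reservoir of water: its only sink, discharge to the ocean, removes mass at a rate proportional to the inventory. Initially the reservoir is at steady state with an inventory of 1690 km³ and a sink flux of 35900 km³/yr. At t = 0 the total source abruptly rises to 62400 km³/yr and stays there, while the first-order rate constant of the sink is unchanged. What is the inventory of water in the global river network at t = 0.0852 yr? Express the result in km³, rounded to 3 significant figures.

2730 km³

The sink rate constant is k = F₀/M₀ = 35900/1690 = 21.24 yr⁻¹.
Solving dM/dt = F₁ − kM with M(0) = M₀ gives M(t) = F₁/k + (M₀ − F₁/k)·e^(−kt).
F₁/k = 62400/21.24 = 2937.5 km³; kt = 21.24 × 0.0852 = 1.810, e^(−kt) = 0.1637.
M(0.0852) = 2937.5 + (1690 − 2937.5) × 0.1637 = 2937.5 − 204.2 = 2733.3 km³.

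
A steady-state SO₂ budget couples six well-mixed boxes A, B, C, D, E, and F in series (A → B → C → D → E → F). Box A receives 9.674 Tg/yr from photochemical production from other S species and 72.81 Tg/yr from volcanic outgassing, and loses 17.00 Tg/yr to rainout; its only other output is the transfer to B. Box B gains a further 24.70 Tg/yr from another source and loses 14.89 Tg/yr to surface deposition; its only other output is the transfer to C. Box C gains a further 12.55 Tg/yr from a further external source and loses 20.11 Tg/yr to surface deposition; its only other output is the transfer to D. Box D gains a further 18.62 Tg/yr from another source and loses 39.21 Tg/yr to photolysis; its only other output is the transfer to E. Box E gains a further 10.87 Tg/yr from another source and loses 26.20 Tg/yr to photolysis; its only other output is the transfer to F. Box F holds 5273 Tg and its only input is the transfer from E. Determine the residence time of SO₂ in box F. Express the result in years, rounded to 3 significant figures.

Box A: F(A→B) = (9.674 + 72.81) − 17.00 = 65.484 Tg/yr.
Box B: F(B→C) = (65.484 + 24.70) − 14.89 = 75.294 Tg/yr.
Box C: F(C→D) = (75.294 + 12.55) − 20.11 = 67.734 Tg/yr.
Box D: F(D→E) = (67.734 + 18.62) − 39.21 = 47.144 Tg/yr.
Box E: F(E→F) = (47.144 + 10.87) − 26.20 = 31.814 Tg/yr.
Box F throughput = its input = 31.814 Tg/yr; τ = 5273 / 31.814 = 165.7 yr.

166 yr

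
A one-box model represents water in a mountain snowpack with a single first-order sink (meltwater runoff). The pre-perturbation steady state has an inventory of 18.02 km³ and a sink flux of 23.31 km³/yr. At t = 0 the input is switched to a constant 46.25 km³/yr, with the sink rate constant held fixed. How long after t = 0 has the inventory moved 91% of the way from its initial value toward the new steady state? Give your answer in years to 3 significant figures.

τ = M₀/F₀ = 18.02/23.31 = 0.7731 yr.
The remaining gap fraction is e^(−t/τ); 91% covered ⇒ e^(−t/τ) = 0.0900.
t = −τ ln(0.0900) = 0.7731 × 2.408 = 1.861 yr.

1.86 yr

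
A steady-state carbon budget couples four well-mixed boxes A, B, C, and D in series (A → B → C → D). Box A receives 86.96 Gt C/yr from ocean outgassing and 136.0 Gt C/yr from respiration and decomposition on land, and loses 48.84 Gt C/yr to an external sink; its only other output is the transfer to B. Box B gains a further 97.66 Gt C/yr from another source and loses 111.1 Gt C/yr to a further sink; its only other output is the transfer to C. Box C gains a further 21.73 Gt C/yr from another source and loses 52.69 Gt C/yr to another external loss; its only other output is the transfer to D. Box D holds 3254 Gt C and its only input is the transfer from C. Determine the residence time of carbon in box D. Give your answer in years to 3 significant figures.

Box A: F(A→B) = (86.96 + 136.0) − 48.84 = 174.12 Gt C/yr.
Box B: F(B→C) = (174.12 + 97.66) − 111.1 = 160.68 Gt C/yr.
Box C: F(C→D) = (160.68 + 21.73) − 52.69 = 129.72 Gt C/yr.
Box D throughput = its input = 129.72 Gt C/yr; τ = 3254 / 129.72 = 25.08 yr.

25.1 yr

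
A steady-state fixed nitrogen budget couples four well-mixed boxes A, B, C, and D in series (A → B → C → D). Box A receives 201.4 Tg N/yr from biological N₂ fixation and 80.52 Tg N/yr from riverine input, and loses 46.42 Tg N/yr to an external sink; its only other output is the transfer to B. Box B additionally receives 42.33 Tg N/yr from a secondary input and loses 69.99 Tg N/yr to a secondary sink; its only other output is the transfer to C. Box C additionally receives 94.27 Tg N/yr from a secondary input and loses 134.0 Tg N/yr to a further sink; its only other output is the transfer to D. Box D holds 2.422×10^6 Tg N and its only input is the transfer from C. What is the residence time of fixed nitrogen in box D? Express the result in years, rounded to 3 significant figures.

14400 yr

Box A: F(A→B) = (201.4 + 80.52) − 46.42 = 235.50 Tg N/yr.
Box B: F(B→C) = (235.50 + 42.33) − 69.99 = 207.84 Tg N/yr.
Box C: F(C→D) = (207.84 + 94.27) − 134.0 = 168.11 Tg N/yr.
Box D throughput = its input = 168.11 Tg N/yr; τ = 2.422×10^6 / 168.11 = 14410 yr.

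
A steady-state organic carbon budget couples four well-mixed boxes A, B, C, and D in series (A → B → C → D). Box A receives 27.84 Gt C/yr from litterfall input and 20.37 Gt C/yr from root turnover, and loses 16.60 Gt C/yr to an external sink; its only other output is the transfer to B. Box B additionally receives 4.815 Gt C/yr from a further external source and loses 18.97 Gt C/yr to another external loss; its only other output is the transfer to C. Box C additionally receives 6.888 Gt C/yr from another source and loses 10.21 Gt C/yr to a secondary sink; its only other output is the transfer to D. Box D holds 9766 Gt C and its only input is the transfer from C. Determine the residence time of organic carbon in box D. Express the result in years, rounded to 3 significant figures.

Box A: F(A→B) = (27.84 + 20.37) − 16.60 = 31.610 Gt C/yr.
Box B: F(B→C) = (31.610 + 4.815) − 18.97 = 17.455 Gt C/yr.
Box C: F(C→D) = (17.455 + 6.888) − 10.21 = 14.133 Gt C/yr.
Box D throughput = its input = 14.133 Gt C/yr; τ = 9766 / 14.133 = 691.0 yr.

691 yr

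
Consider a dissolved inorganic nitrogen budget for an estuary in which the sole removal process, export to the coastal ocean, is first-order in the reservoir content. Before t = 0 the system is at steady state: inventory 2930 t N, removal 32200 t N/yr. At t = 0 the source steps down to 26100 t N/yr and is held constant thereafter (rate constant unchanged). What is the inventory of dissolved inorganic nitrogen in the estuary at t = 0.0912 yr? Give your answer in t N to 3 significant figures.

Residence time τ = M₀/F₀ = 0.09099 yr. The eventual steady state is M_∞ = M₀·(F₁/F₀) = 2930 × 26100/32200 = 2374.9 t N.
The anomaly ΔM(t) = M(t) − M_∞ decays as ΔM₀·e^(−t/τ) with ΔM₀ = 2930 − 2374.9 = 555.1 t N.
At t = 0.0912 yr, e^(−t/τ) = e^(−1.002) = 0.3670, so ΔM = 203.7 t N and M = 2374.9 + 203.7 = 2578.7 t N.

2580 t N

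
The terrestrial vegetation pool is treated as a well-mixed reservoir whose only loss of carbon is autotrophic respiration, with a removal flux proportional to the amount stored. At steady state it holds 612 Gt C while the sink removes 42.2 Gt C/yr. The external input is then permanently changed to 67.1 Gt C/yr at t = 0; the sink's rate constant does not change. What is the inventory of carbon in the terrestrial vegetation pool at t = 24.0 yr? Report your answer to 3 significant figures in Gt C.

904 Gt C

The sink rate constant is k = F₀/M₀ = 42.2/612 = 0.06895 yr⁻¹.
Solving dM/dt = F₁ − kM with M(0) = M₀ gives M(t) = F₁/k + (M₀ − F₁/k)·e^(−kt).
F₁/k = 67.1/0.06895 = 973.11 Gt C; kt = 0.06895 × 24.0 = 1.655, e^(−kt) = 0.1911.
M(24.0) = 973.11 + (612 − 973.11) × 0.1911 = 973.11 − 69.01 = 904.10 Gt C.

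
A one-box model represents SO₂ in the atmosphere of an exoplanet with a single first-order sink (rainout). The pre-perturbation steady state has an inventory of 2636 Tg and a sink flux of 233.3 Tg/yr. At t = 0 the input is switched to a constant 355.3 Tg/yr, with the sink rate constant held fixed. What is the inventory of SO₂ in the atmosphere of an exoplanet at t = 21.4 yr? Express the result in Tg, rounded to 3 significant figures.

τ = M₀/F₀ = 2636/233.3 = 11.30 yr; rate constant k = 1/τ.
New steady state M_∞ = F₁/k = F₁·τ = 355.3 × 11.30 = 4014.4 Tg.
M(t) = M_∞ + (M₀ − M_∞)·e^(−t/τ); t/τ = 21.4/11.30 = 1.894, so e^(−t/τ) = 0.1505.
M(t) = 4014.4 − 1378 × 0.1505 = 3807.0 Tg.

3810 Tg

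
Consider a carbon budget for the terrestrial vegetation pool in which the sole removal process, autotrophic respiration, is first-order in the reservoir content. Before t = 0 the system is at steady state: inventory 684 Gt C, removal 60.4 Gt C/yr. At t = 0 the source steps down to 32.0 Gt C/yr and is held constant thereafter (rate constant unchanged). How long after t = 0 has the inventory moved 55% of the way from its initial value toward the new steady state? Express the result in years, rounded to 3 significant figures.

τ = M₀/F₀ = 684/60.4 = 11.32 yr.
The remaining gap fraction is e^(−t/τ); 55% covered ⇒ e^(−t/τ) = 0.450.
t = −τ ln(0.450) = 11.32 × 0.7985 = 9.043 yr.

9.04 yr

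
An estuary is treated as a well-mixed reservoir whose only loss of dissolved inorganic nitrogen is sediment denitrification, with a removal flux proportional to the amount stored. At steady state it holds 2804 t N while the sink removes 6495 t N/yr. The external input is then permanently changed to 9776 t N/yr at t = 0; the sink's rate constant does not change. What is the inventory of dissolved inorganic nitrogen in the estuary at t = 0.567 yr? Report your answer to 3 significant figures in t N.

Residence time τ = M₀/F₀ = 0.4317 yr. The eventual steady state is M_∞ = M₀·(F₁/F₀) = 2804 × 9776/6495 = 4220.5 t N.
The anomaly ΔM(t) = M(t) − M_∞ decays as ΔM₀·e^(−t/τ) with ΔM₀ = 2804 − 4220.5 = −1416 t N.
At t = 0.567 yr, e^(−t/τ) = e^(−1.313) = 0.2689, so ΔM = −380.9 t N and M = 4220.5 − 380.9 = 3839.6 t N.

3840 t N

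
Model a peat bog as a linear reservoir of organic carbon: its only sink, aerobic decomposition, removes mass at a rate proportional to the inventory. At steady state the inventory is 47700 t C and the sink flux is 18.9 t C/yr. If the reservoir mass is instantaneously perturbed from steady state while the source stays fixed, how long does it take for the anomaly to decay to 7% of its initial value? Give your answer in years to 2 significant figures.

For a linear reservoir the anomaly decays as exp(−t/τ) with τ = M/F = 47700/18.9 = 2524 yr.
exp(−t/τ) = 0.07 ⇒ t = −τ ln(0.07) = 2524 × 2.659 = 6711 yr.

6700 yr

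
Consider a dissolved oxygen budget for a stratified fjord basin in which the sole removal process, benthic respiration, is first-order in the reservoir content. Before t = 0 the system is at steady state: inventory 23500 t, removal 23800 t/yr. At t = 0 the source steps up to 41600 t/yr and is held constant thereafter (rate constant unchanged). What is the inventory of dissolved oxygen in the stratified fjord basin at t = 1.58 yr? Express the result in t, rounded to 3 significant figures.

37500 t

Residence time τ = M₀/F₀ = 0.9874 yr. The eventual steady state is M_∞ = M₀·(F₁/F₀) = 23500 × 41600/23800 = 41076 t.
The anomaly ΔM(t) = M(t) − M_∞ decays as ΔM₀·e^(−t/τ) with ΔM₀ = 23500 − 41076 = −17580 t.
At t = 1.58 yr, e^(−t/τ) = e^(−1.600) = 0.2019, so ΔM = −3548 t and M = 41076 − 3548 = 37528 t.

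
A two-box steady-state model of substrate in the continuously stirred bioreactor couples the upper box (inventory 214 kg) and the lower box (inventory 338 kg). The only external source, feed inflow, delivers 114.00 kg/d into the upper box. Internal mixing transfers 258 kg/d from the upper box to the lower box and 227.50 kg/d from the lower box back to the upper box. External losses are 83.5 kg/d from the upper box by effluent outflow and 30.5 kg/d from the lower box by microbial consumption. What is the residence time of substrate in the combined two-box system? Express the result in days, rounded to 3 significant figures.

4.84 d

For the system as a whole, the A↔B exchange is internal and contributes nothing to the throughput; only the external sinks remove mass.
M_total = 214 + 338 = 552.00 kg.
ΣF_external_out = 83.5 + 30.5 = 114.00 kg/d.
τ = M_total / ΣF_ext = 552.00 / 114.00 = 4.842 d.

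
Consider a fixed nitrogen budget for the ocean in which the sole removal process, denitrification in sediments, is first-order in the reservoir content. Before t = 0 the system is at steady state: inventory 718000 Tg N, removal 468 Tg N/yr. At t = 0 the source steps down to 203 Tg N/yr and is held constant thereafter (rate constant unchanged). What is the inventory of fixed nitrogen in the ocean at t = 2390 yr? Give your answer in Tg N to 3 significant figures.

Residence time τ = M₀/F₀ = 1534 yr. The eventual steady state is M_∞ = M₀·(F₁/F₀) = 718000 × 203/468 = 311440 Tg N.
The anomaly ΔM(t) = M(t) − M_∞ decays as ΔM₀·e^(−t/τ) with ΔM₀ = 718000 − 311440 = 406600 Tg N.
At t = 2390 yr, e^(−t/τ) = e^(−1.558) = 0.2106, so ΔM = 85620 Tg N and M = 311440 + 85620 = 397060 Tg N.

397000 Tg N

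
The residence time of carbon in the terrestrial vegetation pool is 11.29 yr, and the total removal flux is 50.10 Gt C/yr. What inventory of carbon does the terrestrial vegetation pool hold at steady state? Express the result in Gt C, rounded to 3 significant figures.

τ = M/F ⇒ M = τ × F = 11.29 × 50.10 = 565.6 Gt C.

566 Gt C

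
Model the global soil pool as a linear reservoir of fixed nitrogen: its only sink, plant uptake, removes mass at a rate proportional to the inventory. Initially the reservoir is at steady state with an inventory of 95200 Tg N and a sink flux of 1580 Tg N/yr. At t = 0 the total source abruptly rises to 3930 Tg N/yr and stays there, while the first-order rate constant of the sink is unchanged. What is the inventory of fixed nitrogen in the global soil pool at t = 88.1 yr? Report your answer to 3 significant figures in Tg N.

204000 Tg N

The sink rate constant is k = F₀/M₀ = 1580/95200 = 0.01660 yr⁻¹.
Solving dM/dt = F₁ − kM with M(0) = M₀ gives M(t) = F₁/k + (M₀ − F₁/k)·e^(−kt).
F₁/k = 3930/0.01660 = 236790 Tg N; kt = 0.01660 × 88.1 = 1.462, e^(−kt) = 0.2317.
M(88.1) = 236790 + (95200 − 236790) × 0.2317 = 236790 − 32810 = 203980 Tg N.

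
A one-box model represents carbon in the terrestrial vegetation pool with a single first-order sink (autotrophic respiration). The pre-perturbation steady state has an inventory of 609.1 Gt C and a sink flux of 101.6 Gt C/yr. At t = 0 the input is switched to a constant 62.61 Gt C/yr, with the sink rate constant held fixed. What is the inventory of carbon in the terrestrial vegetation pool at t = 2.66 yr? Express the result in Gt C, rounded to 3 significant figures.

Residence time τ = M₀/F₀ = 5.995 yr. The eventual steady state is M_∞ = M₀·(F₁/F₀) = 609.1 × 62.61/101.6 = 375.35 Gt C.
The anomaly ΔM(t) = M(t) − M_∞ decays as ΔM₀·e^(−t/τ) with ΔM₀ = 609.1 − 375.35 = 233.7 Gt C.
At t = 2.66 yr, e^(−t/τ) = e^(−0.4437) = 0.6417, so ΔM = 150.0 Gt C and M = 375.35 + 150.0 = 525.34 Gt C.

525 Gt C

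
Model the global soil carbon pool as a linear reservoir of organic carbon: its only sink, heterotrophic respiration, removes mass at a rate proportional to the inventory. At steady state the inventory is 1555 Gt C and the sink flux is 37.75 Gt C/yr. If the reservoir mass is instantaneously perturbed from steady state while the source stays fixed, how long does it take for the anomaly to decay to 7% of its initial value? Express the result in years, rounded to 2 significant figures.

110 yr

For a linear reservoir the anomaly decays as exp(−t/τ) with τ = M/F = 1555/37.75 = 41.19 yr.
exp(−t/τ) = 0.07 ⇒ t = −τ ln(0.07) = 41.19 × 2.659 = 109.5 yr.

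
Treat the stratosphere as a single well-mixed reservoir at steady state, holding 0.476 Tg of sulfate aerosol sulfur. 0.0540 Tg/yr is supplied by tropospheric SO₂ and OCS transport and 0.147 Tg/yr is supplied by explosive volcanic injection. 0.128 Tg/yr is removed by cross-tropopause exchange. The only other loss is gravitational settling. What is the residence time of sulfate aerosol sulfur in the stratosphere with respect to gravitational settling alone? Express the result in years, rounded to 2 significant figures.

6.5 yr

At steady state ΣF_in = ΣF_out.
ΣF_in = 0.0540 + 0.147 = 0.20100 Tg/yr.
Gravitational settling flux = ΣF_in − (0.128) = 0.20100 − 0.1280 = 0.07300 Tg/yr.
τ = M / F = 0.476 / 0.07300 = 6.521 yr.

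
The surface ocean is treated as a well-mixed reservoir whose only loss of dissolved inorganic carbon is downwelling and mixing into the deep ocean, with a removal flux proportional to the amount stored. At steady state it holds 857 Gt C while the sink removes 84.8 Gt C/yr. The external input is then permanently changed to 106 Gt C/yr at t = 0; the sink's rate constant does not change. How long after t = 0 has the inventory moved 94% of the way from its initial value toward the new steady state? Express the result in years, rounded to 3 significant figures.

τ = M₀/F₀ = 857/84.8 = 10.11 yr.
The remaining gap fraction is e^(−t/τ); 94% covered ⇒ e^(−t/τ) = 0.0600.
t = −τ ln(0.0600) = 10.11 × 2.813 = 28.43 yr.

28.4 yr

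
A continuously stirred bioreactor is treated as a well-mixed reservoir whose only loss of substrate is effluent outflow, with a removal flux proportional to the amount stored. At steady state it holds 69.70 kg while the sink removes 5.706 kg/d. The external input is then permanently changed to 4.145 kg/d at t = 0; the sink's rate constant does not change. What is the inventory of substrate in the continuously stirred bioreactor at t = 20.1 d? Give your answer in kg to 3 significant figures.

The sink rate constant is k = F₀/M₀ = 5.706/69.70 = 0.08187 d⁻¹.
Solving dM/dt = F₁ − kM with M(0) = M₀ gives M(t) = F₁/k + (M₀ − F₁/k)·e^(−kt).
F₁/k = 4.145/0.08187 = 50.632 kg; kt = 0.08187 × 20.1 = 1.645, e^(−kt) = 0.1929.
M(20.1) = 50.632 + (69.70 − 50.632) × 0.1929 = 50.632 + 3.679 = 54.311 kg.

54.3 kg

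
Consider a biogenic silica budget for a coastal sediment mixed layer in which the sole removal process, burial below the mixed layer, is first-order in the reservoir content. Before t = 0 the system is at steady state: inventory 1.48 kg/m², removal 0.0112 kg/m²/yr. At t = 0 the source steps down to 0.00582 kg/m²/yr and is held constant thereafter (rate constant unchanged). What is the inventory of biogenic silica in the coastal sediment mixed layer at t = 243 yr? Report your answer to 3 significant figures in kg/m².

0.882 kg/m²

The sink rate constant is k = F₀/M₀ = 0.0112/1.48 = 0.007568 yr⁻¹.
Solving dM/dt = F₁ − kM with M(0) = M₀ gives M(t) = F₁/k + (M₀ − F₁/k)·e^(−kt).
F₁/k = 0.00582/0.007568 = 0.76907 kg/m²; kt = 0.007568 × 243 = 1.839, e^(−kt) = 0.1590.
M(243) = 0.76907 + (1.48 − 0.76907) × 0.1590 = 0.76907 + 0.1130 = 0.88210 kg/m².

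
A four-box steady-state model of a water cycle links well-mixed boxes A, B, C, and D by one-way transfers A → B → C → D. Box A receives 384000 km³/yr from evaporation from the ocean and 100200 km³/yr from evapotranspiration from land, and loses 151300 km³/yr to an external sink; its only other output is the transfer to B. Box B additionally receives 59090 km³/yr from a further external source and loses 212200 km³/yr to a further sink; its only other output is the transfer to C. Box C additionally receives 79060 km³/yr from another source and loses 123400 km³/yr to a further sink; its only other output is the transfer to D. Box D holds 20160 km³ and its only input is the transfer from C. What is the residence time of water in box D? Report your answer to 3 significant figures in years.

Box A: F(A→B) = (384000 + 100200) − 151300 = 332900 km³/yr.
Box B: F(B→C) = (332900 + 59090) − 212200 = 179790 km³/yr.
Box C: F(C→D) = (179790 + 79060) − 123400 = 135450 km³/yr.
Box D throughput = its input = 135450 km³/yr; τ = 20160 / 135450 = 0.1488 yr.

0.149 yr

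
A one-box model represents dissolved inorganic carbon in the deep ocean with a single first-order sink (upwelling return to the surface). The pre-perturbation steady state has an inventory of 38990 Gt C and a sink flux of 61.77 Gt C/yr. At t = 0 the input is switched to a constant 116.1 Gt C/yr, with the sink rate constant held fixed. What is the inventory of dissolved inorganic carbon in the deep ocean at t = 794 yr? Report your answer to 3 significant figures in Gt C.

τ = M₀/F₀ = 38990/61.77 = 631.2 yr; rate constant k = 1/τ.
New steady state M_∞ = F₁/k = F₁·τ = 116.1 × 631.2 = 73284 Gt C.
M(t) = M_∞ + (M₀ − M_∞)·e^(−t/τ); t/τ = 794/631.2 = 1.258, so e^(−t/τ) = 0.2843.
M(t) = 73284 − 34290 × 0.2843 = 63536 Gt C.

63500 Gt C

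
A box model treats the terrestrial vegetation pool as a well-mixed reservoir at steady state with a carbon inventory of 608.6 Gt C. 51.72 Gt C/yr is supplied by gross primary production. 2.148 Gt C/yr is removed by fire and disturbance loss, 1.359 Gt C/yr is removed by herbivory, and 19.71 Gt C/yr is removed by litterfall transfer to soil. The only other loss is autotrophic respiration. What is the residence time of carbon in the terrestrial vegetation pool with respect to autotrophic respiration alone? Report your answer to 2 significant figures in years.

21 yr

At steady state ΣF_in = ΣF_out.
ΣF_in = 51.720 Gt C/yr.
Autotrophic respiration flux = ΣF_in − (2.148 + 1.359 + 19.71) = 51.720 − 23.22 = 28.50 Gt C/yr.
τ = M / F = 608.6 / 28.50 = 21.35 yr.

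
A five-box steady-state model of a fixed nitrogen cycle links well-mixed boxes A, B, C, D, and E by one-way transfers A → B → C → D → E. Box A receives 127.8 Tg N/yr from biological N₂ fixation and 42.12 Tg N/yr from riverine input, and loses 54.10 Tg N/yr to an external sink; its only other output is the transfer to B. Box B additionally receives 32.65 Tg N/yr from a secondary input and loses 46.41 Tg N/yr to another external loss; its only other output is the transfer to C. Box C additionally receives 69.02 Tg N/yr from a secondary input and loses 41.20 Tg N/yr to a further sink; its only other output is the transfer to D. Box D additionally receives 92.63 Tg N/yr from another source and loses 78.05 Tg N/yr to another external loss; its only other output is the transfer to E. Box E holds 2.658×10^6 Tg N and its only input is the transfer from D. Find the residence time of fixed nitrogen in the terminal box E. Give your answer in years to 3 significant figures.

18400 yr

Box A: F(A→B) = (127.8 + 42.12) − 54.10 = 115.82 Tg N/yr.
Box B: F(B→C) = (115.82 + 32.65) − 46.41 = 102.06 Tg N/yr.
Box C: F(C→D) = (102.06 + 69.02) − 41.20 = 129.88 Tg N/yr.
Box D: F(D→E) = (129.88 + 92.63) − 78.05 = 144.46 Tg N/yr.
Box E throughput = its input = 144.46 Tg N/yr; τ = 2.658×10^6 / 144.46 = 18400 yr.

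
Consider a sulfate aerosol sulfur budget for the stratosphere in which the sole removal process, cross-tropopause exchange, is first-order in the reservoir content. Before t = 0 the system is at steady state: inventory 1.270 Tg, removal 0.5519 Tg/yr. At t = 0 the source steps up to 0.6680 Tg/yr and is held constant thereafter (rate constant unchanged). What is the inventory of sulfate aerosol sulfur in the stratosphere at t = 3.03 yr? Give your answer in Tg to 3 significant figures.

1.47 Tg

τ = M₀/F₀ = 1.270/0.5519 = 2.301 yr; rate constant k = 1/τ.
New steady state M_∞ = F₁/k = F₁·τ = 0.6680 × 2.301 = 1.5372 Tg.
M(t) = M_∞ + (M₀ − M_∞)·e^(−t/τ); t/τ = 3.03/2.301 = 1.317, so e^(−t/τ) = 0.2680.
M(t) = 1.5372 − 0.2672 × 0.2680 = 1.4656 Tg.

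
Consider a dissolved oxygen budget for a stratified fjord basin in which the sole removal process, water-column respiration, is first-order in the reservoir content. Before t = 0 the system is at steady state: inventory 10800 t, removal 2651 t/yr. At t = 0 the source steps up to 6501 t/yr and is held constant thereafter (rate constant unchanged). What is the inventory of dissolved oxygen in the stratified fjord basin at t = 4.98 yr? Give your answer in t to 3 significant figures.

τ = M₀/F₀ = 10800/2651 = 4.074 yr; rate constant k = 1/τ.
New steady state M_∞ = F₁/k = F₁·τ = 6501 × 4.074 = 26485 t.
M(t) = M_∞ + (M₀ − M_∞)·e^(−t/τ); t/τ = 4.98/4.074 = 1.222, so e^(−t/τ) = 0.2945.
M(t) = 26485 − 15680 × 0.2945 = 21865 t.

21900 t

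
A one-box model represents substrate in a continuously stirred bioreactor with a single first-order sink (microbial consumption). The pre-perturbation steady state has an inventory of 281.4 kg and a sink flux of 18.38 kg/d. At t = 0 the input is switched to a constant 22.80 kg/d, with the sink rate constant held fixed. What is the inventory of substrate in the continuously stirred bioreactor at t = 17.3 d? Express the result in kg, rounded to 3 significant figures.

327 kg

Residence time τ = M₀/F₀ = 15.31 d. The eventual steady state is M_∞ = M₀·(F₁/F₀) = 281.4 × 22.80/18.38 = 349.07 kg.
The anomaly ΔM(t) = M(t) − M_∞ decays as ΔM₀·e^(−t/τ) with ΔM₀ = 281.4 − 349.07 = −67.67 kg.
At t = 17.3 d, e^(−t/τ) = e^(−1.130) = 0.3230, so ΔM = −21.86 kg and M = 349.07 − 21.86 = 327.21 kg.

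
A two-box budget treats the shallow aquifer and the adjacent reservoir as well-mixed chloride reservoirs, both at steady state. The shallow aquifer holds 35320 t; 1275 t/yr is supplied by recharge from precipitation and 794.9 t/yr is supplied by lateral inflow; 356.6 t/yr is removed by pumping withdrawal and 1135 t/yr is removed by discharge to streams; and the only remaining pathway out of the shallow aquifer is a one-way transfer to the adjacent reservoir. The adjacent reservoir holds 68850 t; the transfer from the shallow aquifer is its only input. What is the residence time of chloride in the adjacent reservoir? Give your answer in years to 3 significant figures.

Balance the shallow aquifer: ΣF_in = 1275 + 794.9 = 2069.9 t/yr.
Transfer to the adjacent reservoir = ΣF_in − (356.6 + 1135) = 578.30 t/yr.
At steady state the output of the adjacent reservoir equals its input, 578.30 t/yr.
τ = M / F = 68850 / 578.30 = 119.1 yr.

119 yr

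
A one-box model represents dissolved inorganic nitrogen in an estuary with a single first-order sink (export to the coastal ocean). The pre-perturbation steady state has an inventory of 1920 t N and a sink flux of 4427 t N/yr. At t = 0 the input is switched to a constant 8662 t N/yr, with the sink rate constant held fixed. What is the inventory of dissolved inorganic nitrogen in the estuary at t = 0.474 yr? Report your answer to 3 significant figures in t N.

3140 t N

Residence time τ = M₀/F₀ = 0.4337 yr. The eventual steady state is M_∞ = M₀·(F₁/F₀) = 1920 × 8662/4427 = 3756.7 t N.
The anomaly ΔM(t) = M(t) − M_∞ decays as ΔM₀·e^(−t/τ) with ΔM₀ = 1920 − 3756.7 = −1837 t N.
At t = 0.474 yr, e^(−t/τ) = e^(−1.093) = 0.3352, so ΔM = −615.7 t N and M = 3756.7 − 615.7 = 3141.0 t N.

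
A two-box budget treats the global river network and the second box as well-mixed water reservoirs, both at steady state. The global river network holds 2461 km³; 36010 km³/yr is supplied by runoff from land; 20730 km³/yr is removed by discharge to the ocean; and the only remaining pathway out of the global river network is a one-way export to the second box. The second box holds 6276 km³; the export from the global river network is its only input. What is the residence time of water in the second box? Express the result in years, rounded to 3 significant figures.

0.411 yr

Balance the global river network: ΣF_in = 36010 km³/yr.
Export to the second box = ΣF_in − (20730) = 15280 km³/yr.
At steady state the output of the second box equals its input, 15280 km³/yr.
τ = M / F = 6276 / 15280 = 0.4107 yr.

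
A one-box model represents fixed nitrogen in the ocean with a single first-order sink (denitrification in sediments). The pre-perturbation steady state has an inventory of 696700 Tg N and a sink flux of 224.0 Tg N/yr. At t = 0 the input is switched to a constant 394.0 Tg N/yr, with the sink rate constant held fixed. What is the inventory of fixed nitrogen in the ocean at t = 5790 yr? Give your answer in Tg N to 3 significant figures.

τ = M₀/F₀ = 696700/224.0 = 3110 yr; rate constant k = 1/τ.
New steady state M_∞ = F₁/k = F₁·τ = 394.0 × 3110 = 1.2254×10^6 Tg N.
M(t) = M_∞ + (M₀ − M_∞)·e^(−t/τ); t/τ = 5790/3110 = 1.862, so e^(−t/τ) = 0.1554.
M(t) = 1.2254×10^6 − 528700 × 0.1554 = 1.1433×10^6 Tg N.

1.14×10^6 Tg N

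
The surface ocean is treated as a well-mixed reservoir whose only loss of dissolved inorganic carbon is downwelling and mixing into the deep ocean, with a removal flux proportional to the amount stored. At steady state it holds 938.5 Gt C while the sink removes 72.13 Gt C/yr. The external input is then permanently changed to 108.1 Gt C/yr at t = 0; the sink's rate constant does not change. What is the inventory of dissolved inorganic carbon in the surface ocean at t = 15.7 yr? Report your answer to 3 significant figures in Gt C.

τ = M₀/F₀ = 938.5/72.13 = 13.01 yr; rate constant k = 1/τ.
New steady state M_∞ = F₁/k = F₁·τ = 108.1 × 13.01 = 1406.5 Gt C.
M(t) = M_∞ + (M₀ − M_∞)·e^(−t/τ); t/τ = 15.7/13.01 = 1.207, so e^(−t/τ) = 0.2992.
M(t) = 1406.5 − 468.0 × 0.2992 = 1266.5 Gt C.

1270 Gt C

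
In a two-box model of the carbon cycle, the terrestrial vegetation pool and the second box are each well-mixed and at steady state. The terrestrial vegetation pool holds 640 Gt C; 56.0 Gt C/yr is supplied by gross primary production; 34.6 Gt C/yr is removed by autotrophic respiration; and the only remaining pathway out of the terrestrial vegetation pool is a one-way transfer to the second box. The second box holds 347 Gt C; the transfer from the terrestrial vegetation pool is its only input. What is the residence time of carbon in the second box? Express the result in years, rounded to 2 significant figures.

Balance the terrestrial vegetation pool: ΣF_in = 56.000 Gt C/yr.
Transfer to the second box = ΣF_in − (34.6) = 21.400 Gt C/yr.
At steady state the output of the second box equals its input, 21.400 Gt C/yr.
τ = M / F = 347 / 21.400 = 16.21 yr.

16 yr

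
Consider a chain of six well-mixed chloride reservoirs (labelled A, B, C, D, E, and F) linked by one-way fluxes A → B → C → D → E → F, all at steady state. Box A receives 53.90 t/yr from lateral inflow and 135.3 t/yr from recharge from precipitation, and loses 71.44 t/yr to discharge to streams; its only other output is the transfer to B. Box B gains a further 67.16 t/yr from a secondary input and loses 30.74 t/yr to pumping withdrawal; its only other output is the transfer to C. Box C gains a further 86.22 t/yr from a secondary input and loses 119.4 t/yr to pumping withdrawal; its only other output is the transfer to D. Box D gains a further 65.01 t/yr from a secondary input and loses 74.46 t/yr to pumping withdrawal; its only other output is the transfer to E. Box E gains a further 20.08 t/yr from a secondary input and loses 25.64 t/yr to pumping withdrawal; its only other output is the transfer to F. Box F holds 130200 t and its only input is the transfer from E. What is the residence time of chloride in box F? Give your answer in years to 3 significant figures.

Box A: F(A→B) = (53.90 + 135.3) − 71.44 = 117.76 t/yr.
Box B: F(B→C) = (117.76 + 67.16) − 30.74 = 154.18 t/yr.
Box C: F(C→D) = (154.18 + 86.22) − 119.4 = 121.00 t/yr.
Box D: F(D→E) = (121.00 + 65.01) − 74.46 = 111.55 t/yr.
Box E: F(E→F) = (111.55 + 20.08) − 25.64 = 105.99 t/yr.
Box F throughput = its input = 105.99 t/yr; τ = 130200 / 105.99 = 1228 yr.

1230 yr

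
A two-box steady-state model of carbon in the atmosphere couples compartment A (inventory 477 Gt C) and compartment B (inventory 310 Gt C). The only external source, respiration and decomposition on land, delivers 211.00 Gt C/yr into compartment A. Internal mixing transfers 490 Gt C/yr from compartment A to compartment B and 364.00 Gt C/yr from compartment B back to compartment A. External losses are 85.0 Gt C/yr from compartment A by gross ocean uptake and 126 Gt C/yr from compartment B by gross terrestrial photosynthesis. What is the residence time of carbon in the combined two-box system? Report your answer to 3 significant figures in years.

3.73 yr

For the system as a whole, the A↔B exchange is internal and contributes nothing to the throughput; only the external sinks remove mass.
M_total = 477 + 310 = 787.00 Gt C.
ΣF_external_out = 85.0 + 126 = 211.00 Gt C/yr.
τ = M_total / ΣF_ext = 787.00 / 211.00 = 3.730 yr.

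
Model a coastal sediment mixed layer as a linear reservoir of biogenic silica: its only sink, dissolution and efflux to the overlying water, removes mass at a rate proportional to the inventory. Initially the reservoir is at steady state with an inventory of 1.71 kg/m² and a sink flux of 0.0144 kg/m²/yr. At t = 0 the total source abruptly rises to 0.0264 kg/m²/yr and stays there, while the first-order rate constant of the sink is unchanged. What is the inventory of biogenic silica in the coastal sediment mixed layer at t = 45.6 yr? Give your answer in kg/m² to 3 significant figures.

2.16 kg/m²

The sink rate constant is k = F₀/M₀ = 0.0144/1.71 = 0.008421 yr⁻¹.
Solving dM/dt = F₁ − kM with M(0) = M₀ gives M(t) = F₁/k + (M₀ − F₁/k)·e^(−kt).
F₁/k = 0.0264/0.008421 = 3.1350 kg/m²; kt = 0.008421 × 45.6 = 0.3840, e^(−kt) = 0.6811.
M(45.6) = 3.1350 + (1.71 − 3.1350) × 0.6811 = 3.1350 − 0.9706 = 2.1644 kg/m².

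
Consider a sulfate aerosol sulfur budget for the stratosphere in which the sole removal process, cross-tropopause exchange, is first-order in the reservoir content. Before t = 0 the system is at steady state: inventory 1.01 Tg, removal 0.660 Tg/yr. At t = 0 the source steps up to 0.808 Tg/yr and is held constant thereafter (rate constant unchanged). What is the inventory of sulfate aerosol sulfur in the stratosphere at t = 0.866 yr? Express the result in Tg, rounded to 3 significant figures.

Residence time τ = M₀/F₀ = 1.530 yr. The eventual steady state is M_∞ = M₀·(F₁/F₀) = 1.01 × 0.808/0.660 = 1.2365 Tg.
The anomaly ΔM(t) = M(t) − M_∞ decays as ΔM₀·e^(−t/τ) with ΔM₀ = 1.01 − 1.2365 = −0.2265 Tg.
At t = 0.866 yr, e^(−t/τ) = e^(−0.5659) = 0.5678, so ΔM = −0.1286 Tg and M = 1.2365 − 0.1286 = 1.1079 Tg.

1.11 Tg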